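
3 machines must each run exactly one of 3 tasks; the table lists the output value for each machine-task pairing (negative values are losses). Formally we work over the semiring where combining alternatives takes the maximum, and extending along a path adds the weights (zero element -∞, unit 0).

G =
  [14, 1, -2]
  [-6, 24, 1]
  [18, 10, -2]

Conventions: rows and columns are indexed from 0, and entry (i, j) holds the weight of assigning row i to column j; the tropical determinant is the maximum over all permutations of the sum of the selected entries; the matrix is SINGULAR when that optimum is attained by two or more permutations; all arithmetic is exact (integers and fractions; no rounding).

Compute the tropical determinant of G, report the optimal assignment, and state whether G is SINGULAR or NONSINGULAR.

σ = (0, 1, 2): 14 + 24 + (-2) = 36
σ = (0, 2, 1): 14 + 1 + 10 = 25
σ = (1, 0, 2): 1 + (-6) + (-2) = -7
σ = (1, 2, 0): 1 + 1 + 18 = 20
σ = (2, 0, 1): (-2) + (-6) + 10 = 2
σ = (2, 1, 0): (-2) + 24 + 18 = 40
Optimal value attained by: σ = (2, 1, 0).
Answer: det⊕(G) = 40; verdict: NONSINGULAR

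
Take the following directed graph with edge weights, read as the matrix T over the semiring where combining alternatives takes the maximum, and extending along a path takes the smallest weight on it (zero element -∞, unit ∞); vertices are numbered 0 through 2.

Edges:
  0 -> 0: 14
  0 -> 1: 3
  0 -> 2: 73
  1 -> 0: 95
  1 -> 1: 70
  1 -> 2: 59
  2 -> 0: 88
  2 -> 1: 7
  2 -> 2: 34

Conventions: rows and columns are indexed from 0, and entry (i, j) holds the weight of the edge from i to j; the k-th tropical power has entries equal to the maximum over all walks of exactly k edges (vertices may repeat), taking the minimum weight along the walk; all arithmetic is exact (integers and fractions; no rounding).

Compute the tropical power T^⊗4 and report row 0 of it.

T^⊗2:
  [73, 7, 34]
  [70, 70, 73]
  [34, 7, 73]
T^⊗3:
  [34, 7, 73]
  [73, 70, 70]
  [73, 7, 34]
T^⊗4:
  [73, 7, 34]
  [70, 70, 73]
  [34, 7, 73]
Answer: row 0 of T^⊗4 = [73, 7, 34]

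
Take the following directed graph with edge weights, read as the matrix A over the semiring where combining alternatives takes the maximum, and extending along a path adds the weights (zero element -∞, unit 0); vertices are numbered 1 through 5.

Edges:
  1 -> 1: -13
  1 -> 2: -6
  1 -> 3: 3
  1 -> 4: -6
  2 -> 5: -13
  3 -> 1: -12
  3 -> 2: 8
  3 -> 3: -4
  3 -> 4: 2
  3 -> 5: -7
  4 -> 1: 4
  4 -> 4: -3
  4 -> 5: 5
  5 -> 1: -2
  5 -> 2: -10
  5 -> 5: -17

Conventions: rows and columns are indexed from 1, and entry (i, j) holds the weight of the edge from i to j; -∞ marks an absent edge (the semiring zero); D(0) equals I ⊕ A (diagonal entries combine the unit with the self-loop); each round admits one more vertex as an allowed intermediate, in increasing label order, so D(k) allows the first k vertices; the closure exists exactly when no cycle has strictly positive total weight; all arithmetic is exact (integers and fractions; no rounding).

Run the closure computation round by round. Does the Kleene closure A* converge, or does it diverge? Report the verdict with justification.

D(0):
  [0, -6, 3, -6, -∞]
  [-∞, 0, -∞, -∞, -13]
  [-12, 8, 0, 2, -7]
  [4, -∞, -∞, 0, 5]
  [-2, -10, -∞, -∞, 0]
D(1):
  [0, -6, 3, -6, -∞]
  [-∞, 0, -∞, -∞, -13]
  [-12, 8, 0, 2, -7]
  [4, -2, 7, 0, 5]
  [-2, -8, 1, -8, 0]
D(2):
  [0, -6, 3, -6, -19]
  [-∞, 0, -∞, -∞, -13]
  [-12, 8, 0, 2, -5]
  [4, -2, 7, 0, 5]
  [-2, -8, 1, -8, 0]
Detection: at round 3, diagonal entry (4, 4) turns strictly positive.
Key observation: the cycle 4->1->3->4 has total weight 4 + 3 + 2, which is strictly positive.
Answer: DIVERGES — positive cycle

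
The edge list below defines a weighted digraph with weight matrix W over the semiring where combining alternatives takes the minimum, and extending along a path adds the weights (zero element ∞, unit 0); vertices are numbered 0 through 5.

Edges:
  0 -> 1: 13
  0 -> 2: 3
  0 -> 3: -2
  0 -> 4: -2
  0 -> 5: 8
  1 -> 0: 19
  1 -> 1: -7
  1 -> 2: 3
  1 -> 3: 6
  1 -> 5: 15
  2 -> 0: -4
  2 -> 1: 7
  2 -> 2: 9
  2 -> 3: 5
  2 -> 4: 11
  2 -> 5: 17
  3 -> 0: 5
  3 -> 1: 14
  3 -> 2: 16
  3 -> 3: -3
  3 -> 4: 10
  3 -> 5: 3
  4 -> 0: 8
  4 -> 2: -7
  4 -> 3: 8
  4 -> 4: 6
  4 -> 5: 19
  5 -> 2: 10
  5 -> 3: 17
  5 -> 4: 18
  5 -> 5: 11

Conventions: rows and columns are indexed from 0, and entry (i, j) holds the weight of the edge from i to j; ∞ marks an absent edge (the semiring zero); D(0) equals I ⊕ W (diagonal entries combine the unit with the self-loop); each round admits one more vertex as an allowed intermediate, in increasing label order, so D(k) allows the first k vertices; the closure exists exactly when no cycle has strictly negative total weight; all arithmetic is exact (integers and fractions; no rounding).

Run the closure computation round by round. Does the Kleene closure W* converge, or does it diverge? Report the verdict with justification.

Detection: at round 0, diagonal entry (1, 1) turns strictly negative.
Key observation: the cycle 1->1 has total weight (-7), which is strictly negative.
Answer: DIVERGES — negative cycle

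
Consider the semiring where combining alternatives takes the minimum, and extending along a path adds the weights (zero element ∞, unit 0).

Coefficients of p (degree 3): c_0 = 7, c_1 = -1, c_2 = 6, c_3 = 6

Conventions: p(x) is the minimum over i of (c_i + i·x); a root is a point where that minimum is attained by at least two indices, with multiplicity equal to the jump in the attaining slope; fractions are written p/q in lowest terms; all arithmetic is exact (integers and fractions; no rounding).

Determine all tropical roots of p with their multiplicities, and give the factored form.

hull edge (i=0, c=7) to (i=1, c=-1): slope -8, span 1
hull edge (i=1, c=-1) to (i=3, c=6): slope 7/2, span 2
Factored form: p(x) = 6 ⊗ (x ⊕ (-7/2)) ⊗ (x ⊕ (-7/2)) ⊗ (x ⊕ 8)
Answer: roots = -7/2 (mult 2), 8 (mult 1)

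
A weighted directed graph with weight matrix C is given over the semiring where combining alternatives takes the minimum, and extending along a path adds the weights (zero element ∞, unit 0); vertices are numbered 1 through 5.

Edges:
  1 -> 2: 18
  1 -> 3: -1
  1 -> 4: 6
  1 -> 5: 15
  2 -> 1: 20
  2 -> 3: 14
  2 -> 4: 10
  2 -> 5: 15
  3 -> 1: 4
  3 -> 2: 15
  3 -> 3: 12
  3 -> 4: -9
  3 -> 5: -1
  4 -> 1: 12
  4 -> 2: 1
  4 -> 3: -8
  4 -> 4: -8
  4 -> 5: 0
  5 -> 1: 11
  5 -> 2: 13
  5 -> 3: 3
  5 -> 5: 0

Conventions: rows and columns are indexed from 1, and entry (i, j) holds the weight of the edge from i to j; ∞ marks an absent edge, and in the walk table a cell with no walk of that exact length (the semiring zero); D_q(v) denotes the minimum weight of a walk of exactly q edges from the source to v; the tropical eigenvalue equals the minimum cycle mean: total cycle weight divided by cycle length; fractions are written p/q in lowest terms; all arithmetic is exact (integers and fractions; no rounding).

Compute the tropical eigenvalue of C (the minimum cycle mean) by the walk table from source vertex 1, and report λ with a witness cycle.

q=0: [0, ∞, ∞, ∞, ∞]
q=1: [∞, 18, -1, 6, 15]
q=2: [3, 7, -2, -10, -2]
q=3: [2, -9, -18, -18, -10]
q=4: [-14, -17, -26, -27, -19]
q=5: [-22, -26, -35, -35, -27]
Optimal cycle mean attained by: cycle 3->4->3, total (-9) + (-8), length 2.
Answer: λ = -17/2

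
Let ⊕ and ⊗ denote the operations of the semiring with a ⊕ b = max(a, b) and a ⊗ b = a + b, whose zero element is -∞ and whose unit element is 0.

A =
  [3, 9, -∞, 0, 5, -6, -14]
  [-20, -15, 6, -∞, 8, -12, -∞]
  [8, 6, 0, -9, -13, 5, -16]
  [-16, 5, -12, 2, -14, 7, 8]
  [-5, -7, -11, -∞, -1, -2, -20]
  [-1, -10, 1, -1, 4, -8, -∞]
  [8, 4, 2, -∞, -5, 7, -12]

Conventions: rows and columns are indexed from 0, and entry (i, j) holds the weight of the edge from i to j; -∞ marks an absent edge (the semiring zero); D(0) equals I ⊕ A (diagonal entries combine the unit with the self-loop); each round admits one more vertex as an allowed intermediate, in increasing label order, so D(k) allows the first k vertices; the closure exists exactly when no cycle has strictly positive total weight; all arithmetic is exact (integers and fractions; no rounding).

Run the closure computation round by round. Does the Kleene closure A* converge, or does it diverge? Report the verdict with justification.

Detection: at round 0, diagonal entry (0, 0) turns strictly positive.
Key observation: the cycle 0->0 has total weight 3, which is strictly positive.
Answer: DIVERGES — positive cycle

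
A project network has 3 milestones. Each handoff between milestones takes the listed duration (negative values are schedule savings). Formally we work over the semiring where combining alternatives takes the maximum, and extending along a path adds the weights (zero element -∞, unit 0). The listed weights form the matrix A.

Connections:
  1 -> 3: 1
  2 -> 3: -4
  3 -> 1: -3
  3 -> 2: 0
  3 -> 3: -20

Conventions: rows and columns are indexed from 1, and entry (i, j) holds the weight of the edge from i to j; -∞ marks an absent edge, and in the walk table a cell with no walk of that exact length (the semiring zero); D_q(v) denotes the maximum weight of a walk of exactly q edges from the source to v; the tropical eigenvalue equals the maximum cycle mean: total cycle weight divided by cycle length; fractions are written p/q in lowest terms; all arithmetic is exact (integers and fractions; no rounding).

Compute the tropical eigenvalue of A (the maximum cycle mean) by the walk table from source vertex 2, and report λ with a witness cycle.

q=0: [-∞, 0, -∞]
q=1: [-∞, -∞, -4]
q=2: [-7, -4, -24]
q=3: [-27, -24, -6]
Optimal cycle mean attained by: cycle 1->3->1, total 1 + (-3), length 2.
Answer: λ = -1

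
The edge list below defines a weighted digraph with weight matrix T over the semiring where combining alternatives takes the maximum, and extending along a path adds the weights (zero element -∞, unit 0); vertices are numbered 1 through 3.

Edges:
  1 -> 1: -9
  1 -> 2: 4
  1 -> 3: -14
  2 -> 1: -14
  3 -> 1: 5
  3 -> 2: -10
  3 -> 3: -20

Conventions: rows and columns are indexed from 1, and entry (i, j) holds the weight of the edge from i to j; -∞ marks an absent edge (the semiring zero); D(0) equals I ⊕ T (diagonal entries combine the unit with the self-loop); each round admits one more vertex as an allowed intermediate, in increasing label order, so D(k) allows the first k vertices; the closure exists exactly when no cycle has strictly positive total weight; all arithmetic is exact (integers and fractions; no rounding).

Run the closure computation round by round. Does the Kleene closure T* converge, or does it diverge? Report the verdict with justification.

D(0):
  [0, 4, -14]
  [-14, 0, -∞]
  [5, -10, 0]
D(1):
  [0, 4, -14]
  [-14, 0, -28]
  [5, 9, 0]
D(2):
  [0, 4, -14]
  [-14, 0, -28]
  [5, 9, 0]
D(3):
  [0, 4, -14]
  [-14, 0, -28]
  [5, 9, 0]
Key observation: every diagonal entry stays at the unit through all rounds, so no improving cycle exists.
Answer: CONVERGES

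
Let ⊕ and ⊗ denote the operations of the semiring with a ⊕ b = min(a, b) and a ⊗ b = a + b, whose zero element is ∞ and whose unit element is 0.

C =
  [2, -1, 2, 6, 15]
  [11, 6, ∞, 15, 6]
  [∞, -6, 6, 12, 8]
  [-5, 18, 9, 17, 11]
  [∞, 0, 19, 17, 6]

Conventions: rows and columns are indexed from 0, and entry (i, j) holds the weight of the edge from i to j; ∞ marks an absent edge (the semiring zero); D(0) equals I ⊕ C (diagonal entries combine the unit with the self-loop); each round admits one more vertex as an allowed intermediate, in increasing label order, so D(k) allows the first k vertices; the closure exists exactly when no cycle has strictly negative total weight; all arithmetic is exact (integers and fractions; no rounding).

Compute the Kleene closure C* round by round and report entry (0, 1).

D(0):
  [0, -1, 2, 6, 15]
  [11, 0, ∞, 15, 6]
  [∞, -6, 0, 12, 8]
  [-5, 18, 9, 0, 11]
  [∞, 0, 19, 17, 0]
D(1):
  [0, -1, 2, 6, 15]
  [11, 0, 13, 15, 6]
  [∞, -6, 0, 12, 8]
  [-5, -6, -3, 0, 10]
  [∞, 0, 19, 17, 0]
D(2):
  [0, -1, 2, 6, 5]
  [11, 0, 13, 15, 6]
  [5, -6, 0, 9, 0]
  [-5, -6, -3, 0, 0]
  [11, 0, 13, 15, 0]
D(3):
  [0, -4, 2, 6, 2]
  [11, 0, 13, 15, 6]
  [5, -6, 0, 9, 0]
  [-5, -9, -3, 0, -3]
  [11, 0, 13, 15, 0]
D(4):
  [0, -4, 2, 6, 2]
  [10, 0, 12, 15, 6]
  [4, -6, 0, 9, 0]
  [-5, -9, -3, 0, -3]
  [10, 0, 12, 15, 0]
D(5):
  [0, -4, 2, 6, 2]
  [10, 0, 12, 15, 6]
  [4, -6, 0, 9, 0]
  [-5, -9, -3, 0, -3]
  [10, 0, 12, 15, 0]
Answer: C*[0][1] = -4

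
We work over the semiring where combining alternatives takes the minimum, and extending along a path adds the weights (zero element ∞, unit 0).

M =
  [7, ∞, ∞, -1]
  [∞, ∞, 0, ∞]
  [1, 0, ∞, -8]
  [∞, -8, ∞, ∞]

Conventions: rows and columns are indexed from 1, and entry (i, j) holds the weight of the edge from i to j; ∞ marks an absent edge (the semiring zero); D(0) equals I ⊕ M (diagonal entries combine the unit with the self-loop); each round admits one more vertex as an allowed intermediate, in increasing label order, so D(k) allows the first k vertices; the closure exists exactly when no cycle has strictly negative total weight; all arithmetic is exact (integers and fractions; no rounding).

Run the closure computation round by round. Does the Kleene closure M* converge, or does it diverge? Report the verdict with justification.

D(0):
  [0, ∞, ∞, -1]
  [∞, 0, 0, ∞]
  [1, 0, 0, -8]
  [∞, -8, ∞, 0]
D(1):
  [0, ∞, ∞, -1]
  [∞, 0, 0, ∞]
  [1, 0, 0, -8]
  [∞, -8, ∞, 0]
D(2):
  [0, ∞, ∞, -1]
  [∞, 0, 0, ∞]
  [1, 0, 0, -8]
  [∞, -8, -8, 0]
Detection: at round 3, diagonal entry (4, 4) turns strictly negative.
Key observation: the cycle 4->2->3->1->4 has total weight (-8) + 0 + 1 + (-1), which is strictly negative.
Answer: DIVERGES — negative cycle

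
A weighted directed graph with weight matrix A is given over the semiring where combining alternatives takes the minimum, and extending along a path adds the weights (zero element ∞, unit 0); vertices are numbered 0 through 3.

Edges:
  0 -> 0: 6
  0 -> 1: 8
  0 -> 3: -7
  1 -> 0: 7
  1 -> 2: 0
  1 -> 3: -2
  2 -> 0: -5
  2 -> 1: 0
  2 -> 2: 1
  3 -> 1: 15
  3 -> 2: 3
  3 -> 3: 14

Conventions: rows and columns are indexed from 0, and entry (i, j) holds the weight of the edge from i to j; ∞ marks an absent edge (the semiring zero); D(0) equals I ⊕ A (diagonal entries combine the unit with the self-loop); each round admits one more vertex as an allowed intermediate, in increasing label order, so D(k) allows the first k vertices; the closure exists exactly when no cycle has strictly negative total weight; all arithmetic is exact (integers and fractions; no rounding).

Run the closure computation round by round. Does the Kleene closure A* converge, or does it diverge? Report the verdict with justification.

D(0):
  [0, 8, ∞, -7]
  [7, 0, 0, -2]
  [-5, 0, 0, ∞]
  [∞, 15, 3, 0]
D(1):
  [0, 8, ∞, -7]
  [7, 0, 0, -2]
  [-5, 0, 0, -12]
  [∞, 15, 3, 0]
D(2):
  [0, 8, 8, -7]
  [7, 0, 0, -2]
  [-5, 0, 0, -12]
  [22, 15, 3, 0]
Detection: at round 3, diagonal entry (3, 3) turns strictly negative.
Key observation: the cycle 3->2->0->3 has total weight 3 + (-5) + (-7), which is strictly negative.
Answer: DIVERGES — negative cycle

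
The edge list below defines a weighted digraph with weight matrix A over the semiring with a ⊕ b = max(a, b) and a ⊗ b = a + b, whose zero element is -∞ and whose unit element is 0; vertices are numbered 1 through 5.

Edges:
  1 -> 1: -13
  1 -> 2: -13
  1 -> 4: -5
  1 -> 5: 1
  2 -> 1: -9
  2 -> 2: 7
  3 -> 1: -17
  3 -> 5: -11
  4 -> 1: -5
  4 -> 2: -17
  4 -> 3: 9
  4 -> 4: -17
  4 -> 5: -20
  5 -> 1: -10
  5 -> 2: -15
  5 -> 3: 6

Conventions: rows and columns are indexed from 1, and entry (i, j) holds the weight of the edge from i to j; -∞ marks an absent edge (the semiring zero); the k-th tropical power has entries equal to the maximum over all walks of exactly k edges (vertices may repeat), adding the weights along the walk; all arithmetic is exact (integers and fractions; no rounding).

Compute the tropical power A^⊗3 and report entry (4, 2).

A^⊗2:
  [-9, -6, 7, -18, -12]
  [-2, 14, -∞, -14, -8]
  [-21, -26, -5, -22, -16]
  [-8, -10, -8, -10, -2]
  [-11, -8, -∞, -15, -5]
A^⊗3:
  [-10, 1, -6, -14, -4]
  [5, 21, -2, -7, -1]
  [-22, -19, -10, -26, -16]
  [-12, -3, 4, -13, -7]
  [-15, -1, 1, -16, -10]
Key observation: the optimum is the walk 4->2->2->2, with weight (-17) + 7 + 7 = -3.
Optimal value attained by: walk 4->2->2->2.
Answer: (A^⊗3)[4][2] = -3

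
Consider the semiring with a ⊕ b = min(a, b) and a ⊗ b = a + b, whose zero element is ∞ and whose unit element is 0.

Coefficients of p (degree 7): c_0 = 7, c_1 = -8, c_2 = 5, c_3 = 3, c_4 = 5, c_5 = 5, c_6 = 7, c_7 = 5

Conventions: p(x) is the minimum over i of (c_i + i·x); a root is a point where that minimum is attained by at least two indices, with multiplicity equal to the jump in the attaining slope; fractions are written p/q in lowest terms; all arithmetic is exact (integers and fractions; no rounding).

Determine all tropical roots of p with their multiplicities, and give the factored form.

hull edge (i=0, c=7) to (i=1, c=-8): slope -15, span 1
hull edge (i=1, c=-8) to (i=7, c=5): slope 13/6, span 6
Factored form: p(x) = 5 ⊗ (x ⊕ (-13/6)) ⊗ (x ⊕ (-13/6)) ⊗ (x ⊕ (-13/6)) ⊗ (x ⊕ (-13/6)) ⊗ (x ⊕ (-13/6)) ⊗ (x ⊕ (-13/6)) ⊗ (x ⊕ 15)
Answer: roots = -13/6 (mult 6), 15 (mult 1)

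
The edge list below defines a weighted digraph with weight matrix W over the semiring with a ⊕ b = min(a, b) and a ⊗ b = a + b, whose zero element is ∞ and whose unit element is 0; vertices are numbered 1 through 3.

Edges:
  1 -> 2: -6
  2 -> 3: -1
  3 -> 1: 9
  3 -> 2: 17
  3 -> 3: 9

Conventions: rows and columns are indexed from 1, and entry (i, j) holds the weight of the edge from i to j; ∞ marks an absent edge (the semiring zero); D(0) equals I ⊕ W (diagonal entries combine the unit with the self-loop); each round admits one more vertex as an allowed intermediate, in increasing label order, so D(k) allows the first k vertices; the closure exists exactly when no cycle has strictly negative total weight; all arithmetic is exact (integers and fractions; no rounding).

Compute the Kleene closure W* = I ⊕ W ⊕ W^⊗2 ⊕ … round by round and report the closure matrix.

D(0):
  [0, -6, ∞]
  [∞, 0, -1]
  [9, 17, 0]
D(1):
  [0, -6, ∞]
  [∞, 0, -1]
  [9, 3, 0]
D(2):
  [0, -6, -7]
  [∞, 0, -1]
  [9, 3, 0]
D(3):
  [0, -6, -7]
  [8, 0, -1]
  [9, 3, 0]
Answer: W* = [[0, -6, -7], [8, 0, -1], [9, 3, 0]]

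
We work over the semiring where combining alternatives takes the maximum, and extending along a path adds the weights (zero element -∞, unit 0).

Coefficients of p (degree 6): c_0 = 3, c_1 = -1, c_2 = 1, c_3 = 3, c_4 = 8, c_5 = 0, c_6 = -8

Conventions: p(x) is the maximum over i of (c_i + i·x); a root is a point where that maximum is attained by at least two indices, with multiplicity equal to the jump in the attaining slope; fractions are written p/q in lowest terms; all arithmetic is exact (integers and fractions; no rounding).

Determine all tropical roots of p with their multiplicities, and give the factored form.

hull edge (i=0, c=3) to (i=4, c=8): slope 5/4, span 4
hull edge (i=4, c=8) to (i=6, c=-8): slope -8, span 2
Factored form: p(x) = -8 ⊗ (x ⊕ (-5/4)) ⊗ (x ⊕ (-5/4)) ⊗ (x ⊕ (-5/4)) ⊗ (x ⊕ (-5/4)) ⊗ (x ⊕ 8) ⊗ (x ⊕ 8)
Answer: roots = -5/4 (mult 4), 8 (mult 2)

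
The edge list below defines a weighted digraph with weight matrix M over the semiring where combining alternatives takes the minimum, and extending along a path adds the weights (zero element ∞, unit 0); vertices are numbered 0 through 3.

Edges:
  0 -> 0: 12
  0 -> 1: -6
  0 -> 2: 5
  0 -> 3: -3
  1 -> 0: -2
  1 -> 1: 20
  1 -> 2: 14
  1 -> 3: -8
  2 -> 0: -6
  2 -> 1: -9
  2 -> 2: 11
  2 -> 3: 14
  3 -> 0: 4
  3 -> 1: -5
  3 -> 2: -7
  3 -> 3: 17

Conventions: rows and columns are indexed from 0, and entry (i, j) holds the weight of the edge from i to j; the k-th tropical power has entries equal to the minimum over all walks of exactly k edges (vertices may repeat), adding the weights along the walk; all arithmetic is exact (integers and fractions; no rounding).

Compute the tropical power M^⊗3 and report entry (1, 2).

M^⊗2:
  [-8, -8, -10, -14]
  [-4, -13, -15, -5]
  [-11, -12, -1, -17]
  [-13, -16, 4, -13]
M^⊗3:
  [-16, -19, -21, -16]
  [-21, -24, -12, -21]
  [-14, -22, -24, -20]
  [-18, -19, -20, -24]
Key observation: the optimum is the walk 1->0->3->2, with weight (-2) + (-3) + (-7) = -12.
Optimal value attained by: walk 1->0->3->2.
Answer: (M^⊗3)[1][2] = -12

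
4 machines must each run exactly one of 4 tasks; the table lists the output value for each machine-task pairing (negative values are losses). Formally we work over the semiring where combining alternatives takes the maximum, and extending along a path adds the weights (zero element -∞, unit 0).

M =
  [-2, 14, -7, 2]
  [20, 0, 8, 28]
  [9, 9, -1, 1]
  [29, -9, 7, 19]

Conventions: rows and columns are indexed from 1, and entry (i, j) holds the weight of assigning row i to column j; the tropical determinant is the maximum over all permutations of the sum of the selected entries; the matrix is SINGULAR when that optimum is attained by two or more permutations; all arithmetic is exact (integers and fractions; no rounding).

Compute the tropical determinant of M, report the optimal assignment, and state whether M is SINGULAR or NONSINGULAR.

σ = (1, 2, 3, 4): (-2) + 0 + (-1) + 19 = 16
σ = (1, 2, 4, 3): (-2) + 0 + 1 + 7 = 6
σ = (1, 3, 2, 4): (-2) + 8 + 9 + 19 = 34
σ = (1, 3, 4, 2): (-2) + 8 + 1 + (-9) = -2
σ = (1, 4, 2, 3): (-2) + 28 + 9 + 7 = 42
σ = (1, 4, 3, 2): (-2) + 28 + (-1) + (-9) = 16
σ = (2, 1, 3, 4): 14 + 20 + (-1) + 19 = 52
σ = (2, 1, 4, 3): 14 + 20 + 1 + 7 = 42
σ = (2, 3, 1, 4): 14 + 8 + 9 + 19 = 50
σ = (2, 3, 4, 1): 14 + 8 + 1 + 29 = 52
σ = (2, 4, 1, 3): 14 + 28 + 9 + 7 = 58
σ = (2, 4, 3, 1): 14 + 28 + (-1) + 29 = 70
σ = (3, 1, 2, 4): (-7) + 20 + 9 + 19 = 41
σ = (3, 1, 4, 2): (-7) + 20 + 1 + (-9) = 5
σ = (3, 2, 1, 4): (-7) + 0 + 9 + 19 = 21
σ = (3, 2, 4, 1): (-7) + 0 + 1 + 29 = 23
σ = (3, 4, 1, 2): (-7) + 28 + 9 + (-9) = 21
σ = (3, 4, 2, 1): (-7) + 28 + 9 + 29 = 59
σ = (4, 1, 2, 3): 2 + 20 + 9 + 7 = 38
σ = (4, 1, 3, 2): 2 + 20 + (-1) + (-9) = 12
σ = (4, 2, 1, 3): 2 + 0 + 9 + 7 = 18
σ = (4, 2, 3, 1): 2 + 0 + (-1) + 29 = 30
σ = (4, 3, 1, 2): 2 + 8 + 9 + (-9) = 10
σ = (4, 3, 2, 1): 2 + 8 + 9 + 29 = 48
Optimal value attained by: σ = (2, 4, 3, 1).
Answer: det⊕(M) = 70; verdict: NONSINGULAR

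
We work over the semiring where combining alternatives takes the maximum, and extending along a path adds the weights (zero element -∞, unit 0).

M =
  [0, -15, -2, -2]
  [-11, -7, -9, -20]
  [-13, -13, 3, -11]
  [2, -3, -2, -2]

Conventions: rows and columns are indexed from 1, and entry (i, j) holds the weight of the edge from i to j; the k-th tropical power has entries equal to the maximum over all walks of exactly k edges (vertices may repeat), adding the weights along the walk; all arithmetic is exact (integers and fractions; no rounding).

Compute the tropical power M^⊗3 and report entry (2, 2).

M^⊗2:
  [0, -5, 1, -2]
  [-11, -14, -6, -13]
  [-9, -10, 6, -8]
  [2, -5, 1, 0]
M^⊗3:
  [0, -5, 4, -2]
  [-11, -16, -3, -13]
  [-6, -7, 9, -5]
  [2, -3, 4, 0]
Key observation: the optimum is the walk 2->1->4->2, with weight (-11) + (-2) + (-3) = -16.
Optimal value attained by: walk 2->1->4->2.
Answer: (M^⊗3)[2][2] = -16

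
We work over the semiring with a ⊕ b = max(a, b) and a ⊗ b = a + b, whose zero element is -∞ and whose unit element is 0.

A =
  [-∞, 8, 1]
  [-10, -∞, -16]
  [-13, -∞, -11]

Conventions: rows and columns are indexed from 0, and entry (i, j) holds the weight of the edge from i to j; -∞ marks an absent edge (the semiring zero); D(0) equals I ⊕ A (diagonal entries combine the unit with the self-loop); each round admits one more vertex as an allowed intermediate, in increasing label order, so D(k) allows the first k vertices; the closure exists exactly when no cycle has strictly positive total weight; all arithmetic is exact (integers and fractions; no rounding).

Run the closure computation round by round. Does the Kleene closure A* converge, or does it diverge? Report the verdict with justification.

D(0):
  [0, 8, 1]
  [-10, 0, -16]
  [-13, -∞, 0]
D(1):
  [0, 8, 1]
  [-10, 0, -9]
  [-13, -5, 0]
D(2):
  [0, 8, 1]
  [-10, 0, -9]
  [-13, -5, 0]
D(3):
  [0, 8, 1]
  [-10, 0, -9]
  [-13, -5, 0]
Key observation: every diagonal entry stays at the unit through all rounds, so no improving cycle exists.
Answer: CONVERGES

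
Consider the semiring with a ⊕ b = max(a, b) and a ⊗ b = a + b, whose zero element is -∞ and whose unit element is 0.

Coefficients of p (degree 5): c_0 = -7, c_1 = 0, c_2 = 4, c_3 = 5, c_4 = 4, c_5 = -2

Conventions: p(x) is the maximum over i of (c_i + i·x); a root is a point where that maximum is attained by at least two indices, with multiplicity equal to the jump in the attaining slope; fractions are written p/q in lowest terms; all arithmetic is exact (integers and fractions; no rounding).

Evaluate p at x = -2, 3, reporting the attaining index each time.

p(-2) = max(-7+0·(-2)=-7, 0+1·(-2)=-2, 4+2·(-2)=0, 5+3·(-2)=-1, 4+4·(-2)=-4, -2+5·(-2)=-12) = 0 (attained by i=2)
p(3) = max(-7+0·3=-7, 0+1·3=3, 4+2·3=10, 5+3·3=14, 4+4·3=16, -2+5·3=13) = 16 (attained by i=4)
Answer: p(-2) = 0; p(3) = 16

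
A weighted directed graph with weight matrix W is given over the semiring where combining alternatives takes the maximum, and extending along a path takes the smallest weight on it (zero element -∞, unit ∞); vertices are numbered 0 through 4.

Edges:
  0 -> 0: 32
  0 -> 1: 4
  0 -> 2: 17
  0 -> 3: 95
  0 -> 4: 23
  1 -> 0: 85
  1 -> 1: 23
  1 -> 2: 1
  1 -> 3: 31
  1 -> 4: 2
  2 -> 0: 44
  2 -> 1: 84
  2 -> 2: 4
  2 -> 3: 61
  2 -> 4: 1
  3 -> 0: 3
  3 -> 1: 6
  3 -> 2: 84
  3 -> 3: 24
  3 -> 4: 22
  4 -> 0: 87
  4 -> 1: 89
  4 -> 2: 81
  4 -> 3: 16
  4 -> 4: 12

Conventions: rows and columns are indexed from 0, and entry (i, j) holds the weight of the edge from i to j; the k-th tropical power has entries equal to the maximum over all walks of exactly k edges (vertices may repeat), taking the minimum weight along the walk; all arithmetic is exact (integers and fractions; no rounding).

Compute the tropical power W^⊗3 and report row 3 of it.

W^⊗2:
  [32, 23, 84, 32, 23]
  [32, 23, 31, 85, 23]
  [84, 23, 61, 44, 23]
  [44, 84, 24, 61, 22]
  [85, 81, 17, 87, 23]
W^⊗3:
  [44, 84, 32, 61, 23]
  [32, 31, 84, 32, 23]
  [44, 61, 44, 84, 23]
  [84, 24, 61, 44, 23]
  [81, 23, 84, 85, 23]
Answer: row 3 of W^⊗3 = [84, 24, 61, 44, 23]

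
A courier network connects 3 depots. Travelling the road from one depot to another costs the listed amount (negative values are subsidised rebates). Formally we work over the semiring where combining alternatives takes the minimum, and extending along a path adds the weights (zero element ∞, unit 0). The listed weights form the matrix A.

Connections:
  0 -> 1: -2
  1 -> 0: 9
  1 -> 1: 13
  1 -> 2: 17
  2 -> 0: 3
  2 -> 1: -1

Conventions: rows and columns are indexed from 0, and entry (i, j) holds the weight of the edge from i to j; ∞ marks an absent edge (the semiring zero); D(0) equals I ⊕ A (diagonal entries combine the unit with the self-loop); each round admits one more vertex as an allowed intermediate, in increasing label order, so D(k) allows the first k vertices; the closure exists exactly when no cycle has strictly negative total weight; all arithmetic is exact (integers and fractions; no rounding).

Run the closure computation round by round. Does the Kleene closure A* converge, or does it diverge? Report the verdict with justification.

D(0):
  [0, -2, ∞]
  [9, 0, 17]
  [3, -1, 0]
D(1):
  [0, -2, ∞]
  [9, 0, 17]
  [3, -1, 0]
D(2):
  [0, -2, 15]
  [9, 0, 17]
  [3, -1, 0]
D(3):
  [0, -2, 15]
  [9, 0, 17]
  [3, -1, 0]
Key observation: every diagonal entry stays at the unit through all rounds, so no improving cycle exists.
Answer: CONVERGES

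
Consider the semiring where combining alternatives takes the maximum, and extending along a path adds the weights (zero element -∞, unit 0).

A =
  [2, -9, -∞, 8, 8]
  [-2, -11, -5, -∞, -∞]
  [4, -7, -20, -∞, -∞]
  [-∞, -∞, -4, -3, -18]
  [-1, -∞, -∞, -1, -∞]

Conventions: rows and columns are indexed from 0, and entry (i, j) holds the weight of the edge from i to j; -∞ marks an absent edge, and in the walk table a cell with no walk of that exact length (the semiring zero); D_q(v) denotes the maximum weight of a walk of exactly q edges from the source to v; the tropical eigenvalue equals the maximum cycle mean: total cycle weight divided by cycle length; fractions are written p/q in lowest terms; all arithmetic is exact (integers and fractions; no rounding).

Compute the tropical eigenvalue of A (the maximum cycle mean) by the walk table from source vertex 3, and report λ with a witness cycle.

q=0: [-∞, -∞, -∞, 0, -∞]
q=1: [-∞, -∞, -4, -3, -18]
q=2: [0, -11, -7, -6, -21]
q=3: [2, -9, -10, 8, 8]
q=4: [7, -7, 4, 10, 10]
q=5: [9, -2, 6, 15, 15]
Optimal cycle mean attained by: cycle 0->4->0, total 8 + (-1), length 2.
Answer: λ = 7/2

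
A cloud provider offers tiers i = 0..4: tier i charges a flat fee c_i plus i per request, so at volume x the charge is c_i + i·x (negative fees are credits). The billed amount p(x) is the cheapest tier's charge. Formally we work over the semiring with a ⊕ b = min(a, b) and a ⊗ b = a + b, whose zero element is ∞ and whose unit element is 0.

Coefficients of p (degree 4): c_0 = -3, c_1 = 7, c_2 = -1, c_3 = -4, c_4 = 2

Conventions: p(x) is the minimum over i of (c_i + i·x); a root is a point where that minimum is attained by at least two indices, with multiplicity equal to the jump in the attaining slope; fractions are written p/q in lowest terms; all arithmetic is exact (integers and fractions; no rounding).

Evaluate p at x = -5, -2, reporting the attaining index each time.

p(-5) = min(-3+0·(-5)=-3, 7+1·(-5)=2, -1+2·(-5)=-11, -4+3·(-5)=-19, 2+4·(-5)=-18) = -19 (attained by i=3)
p(-2) = min(-3+0·(-2)=-3, 7+1·(-2)=5, -1+2·(-2)=-5, -4+3·(-2)=-10, 2+4·(-2)=-6) = -10 (attained by i=3)
Answer: p(-5) = -19; p(-2) = -10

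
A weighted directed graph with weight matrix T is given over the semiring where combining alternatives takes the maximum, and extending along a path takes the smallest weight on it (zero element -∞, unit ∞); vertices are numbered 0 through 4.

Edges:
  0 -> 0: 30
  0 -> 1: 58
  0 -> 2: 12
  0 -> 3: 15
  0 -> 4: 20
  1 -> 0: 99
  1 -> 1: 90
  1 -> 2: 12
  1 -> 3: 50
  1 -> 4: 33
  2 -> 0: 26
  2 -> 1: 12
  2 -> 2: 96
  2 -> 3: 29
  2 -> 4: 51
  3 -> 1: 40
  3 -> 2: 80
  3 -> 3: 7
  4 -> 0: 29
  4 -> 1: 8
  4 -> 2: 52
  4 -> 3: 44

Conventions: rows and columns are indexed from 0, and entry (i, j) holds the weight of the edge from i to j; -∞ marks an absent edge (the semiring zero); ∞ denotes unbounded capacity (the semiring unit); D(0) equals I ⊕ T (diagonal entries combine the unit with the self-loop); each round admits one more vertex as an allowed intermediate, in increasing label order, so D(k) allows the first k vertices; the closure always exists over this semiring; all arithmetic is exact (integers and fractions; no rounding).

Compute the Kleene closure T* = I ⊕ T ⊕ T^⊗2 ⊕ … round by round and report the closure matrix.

D(0):
  [∞, 58, 12, 15, 20]
  [99, ∞, 12, 50, 33]
  [26, 12, ∞, 29, 51]
  [-∞, 40, 80, ∞, -∞]
  [29, 8, 52, 44, ∞]
D(1):
  [∞, 58, 12, 15, 20]
  [99, ∞, 12, 50, 33]
  [26, 26, ∞, 29, 51]
  [-∞, 40, 80, ∞, -∞]
  [29, 29, 52, 44, ∞]
D(2):
  [∞, 58, 12, 50, 33]
  [99, ∞, 12, 50, 33]
  [26, 26, ∞, 29, 51]
  [40, 40, 80, ∞, 33]
  [29, 29, 52, 44, ∞]
D(3):
  [∞, 58, 12, 50, 33]
  [99, ∞, 12, 50, 33]
  [26, 26, ∞, 29, 51]
  [40, 40, 80, ∞, 51]
  [29, 29, 52, 44, ∞]
D(4):
  [∞, 58, 50, 50, 50]
  [99, ∞, 50, 50, 50]
  [29, 29, ∞, 29, 51]
  [40, 40, 80, ∞, 51]
  [40, 40, 52, 44, ∞]
D(5):
  [∞, 58, 50, 50, 50]
  [99, ∞, 50, 50, 50]
  [40, 40, ∞, 44, 51]
  [40, 40, 80, ∞, 51]
  [40, 40, 52, 44, ∞]
Answer: T* = [[∞, 58, 50, 50, 50], [99, ∞, 50, 50, 50], [40, 40, ∞, 44, 51], [40, 40, 80, ∞, 51], [40, 40, 52, 44, ∞]]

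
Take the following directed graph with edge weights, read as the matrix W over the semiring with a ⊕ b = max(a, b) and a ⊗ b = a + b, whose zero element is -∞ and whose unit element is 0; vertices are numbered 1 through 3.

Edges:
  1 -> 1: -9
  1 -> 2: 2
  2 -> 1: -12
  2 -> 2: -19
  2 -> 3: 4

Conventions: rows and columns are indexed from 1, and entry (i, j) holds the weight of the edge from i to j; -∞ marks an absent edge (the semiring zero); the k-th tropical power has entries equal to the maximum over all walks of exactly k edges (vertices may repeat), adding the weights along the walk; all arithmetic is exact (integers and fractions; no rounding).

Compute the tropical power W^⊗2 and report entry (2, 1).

W^⊗2:
  [-10, -7, 6]
  [-21, -10, -15]
  [-∞, -∞, -∞]
Key observation: the optimum is the walk 2->1->1, with weight (-12) + (-9) = -21.
Optimal value attained by: walk 2->1->1.
Answer: (W^⊗2)[2][1] = -21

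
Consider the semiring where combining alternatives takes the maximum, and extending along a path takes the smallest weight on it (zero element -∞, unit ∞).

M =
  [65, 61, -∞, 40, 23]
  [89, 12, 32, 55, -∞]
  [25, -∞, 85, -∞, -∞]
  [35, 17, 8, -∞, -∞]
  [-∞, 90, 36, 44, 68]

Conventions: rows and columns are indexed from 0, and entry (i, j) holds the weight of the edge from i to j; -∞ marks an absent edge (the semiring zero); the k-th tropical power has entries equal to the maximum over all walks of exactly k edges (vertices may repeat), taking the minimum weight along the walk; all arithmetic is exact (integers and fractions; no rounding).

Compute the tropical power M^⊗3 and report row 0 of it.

M^⊗2:
  [65, 61, 32, 55, 23]
  [65, 61, 32, 40, 23]
  [25, 25, 85, 25, 23]
  [35, 35, 17, 35, 23]
  [89, 68, 36, 55, 68]
M^⊗3:
  [65, 61, 32, 55, 23]
  [65, 61, 32, 55, 23]
  [25, 25, 85, 25, 23]
  [35, 35, 32, 35, 23]
  [68, 68, 36, 55, 68]
Answer: row 0 of M^⊗3 = [65, 61, 32, 55, 23]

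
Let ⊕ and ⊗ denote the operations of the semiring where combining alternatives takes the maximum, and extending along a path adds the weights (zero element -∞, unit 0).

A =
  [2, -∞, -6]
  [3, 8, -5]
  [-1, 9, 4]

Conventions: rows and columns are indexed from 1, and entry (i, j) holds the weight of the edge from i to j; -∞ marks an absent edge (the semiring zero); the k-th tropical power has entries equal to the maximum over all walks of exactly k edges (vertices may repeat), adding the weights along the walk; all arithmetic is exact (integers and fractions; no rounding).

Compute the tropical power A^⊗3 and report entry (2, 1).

A^⊗2:
  [4, 3, -2]
  [11, 16, 3]
  [12, 17, 8]
A^⊗3:
  [6, 11, 2]
  [19, 24, 11]
  [20, 25, 12]
Key observation: the optimum is the walk 2->2->2->1, with weight 8 + 8 + 3 = 19.
Optimal value attained by: walk 2->2->2->1.
Answer: (A^⊗3)[2][1] = 19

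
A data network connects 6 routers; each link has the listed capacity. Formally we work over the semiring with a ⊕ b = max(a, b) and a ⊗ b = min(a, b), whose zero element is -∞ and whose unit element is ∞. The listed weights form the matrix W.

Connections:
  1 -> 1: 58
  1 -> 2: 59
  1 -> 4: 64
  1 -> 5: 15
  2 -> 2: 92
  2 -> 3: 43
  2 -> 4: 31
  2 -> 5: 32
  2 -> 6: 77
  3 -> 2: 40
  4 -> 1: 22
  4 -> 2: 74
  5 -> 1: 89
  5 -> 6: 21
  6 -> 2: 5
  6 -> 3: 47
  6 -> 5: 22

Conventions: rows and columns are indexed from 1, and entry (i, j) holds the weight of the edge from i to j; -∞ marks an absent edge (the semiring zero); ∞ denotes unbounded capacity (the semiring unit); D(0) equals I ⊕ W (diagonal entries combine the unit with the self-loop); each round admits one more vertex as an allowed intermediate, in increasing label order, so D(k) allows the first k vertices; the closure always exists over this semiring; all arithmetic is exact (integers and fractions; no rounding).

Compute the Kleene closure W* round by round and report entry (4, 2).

D(0):
  [∞, 59, -∞, 64, 15, -∞]
  [-∞, ∞, 43, 31, 32, 77]
  [-∞, 40, ∞, -∞, -∞, -∞]
  [22, 74, -∞, ∞, -∞, -∞]
  [89, -∞, -∞, -∞, ∞, 21]
  [-∞, 5, 47, -∞, 22, ∞]
D(1):
  [∞, 59, -∞, 64, 15, -∞]
  [-∞, ∞, 43, 31, 32, 77]
  [-∞, 40, ∞, -∞, -∞, -∞]
  [22, 74, -∞, ∞, 15, -∞]
  [89, 59, -∞, 64, ∞, 21]
  [-∞, 5, 47, -∞, 22, ∞]
D(2):
  [∞, 59, 43, 64, 32, 59]
  [-∞, ∞, 43, 31, 32, 77]
  [-∞, 40, ∞, 31, 32, 40]
  [22, 74, 43, ∞, 32, 74]
  [89, 59, 43, 64, ∞, 59]
  [-∞, 5, 47, 5, 22, ∞]
D(3):
  [∞, 59, 43, 64, 32, 59]
  [-∞, ∞, 43, 31, 32, 77]
  [-∞, 40, ∞, 31, 32, 40]
  [22, 74, 43, ∞, 32, 74]
  [89, 59, 43, 64, ∞, 59]
  [-∞, 40, 47, 31, 32, ∞]
D(4):
  [∞, 64, 43, 64, 32, 64]
  [22, ∞, 43, 31, 32, 77]
  [22, 40, ∞, 31, 32, 40]
  [22, 74, 43, ∞, 32, 74]
  [89, 64, 43, 64, ∞, 64]
  [22, 40, 47, 31, 32, ∞]
D(5):
  [∞, 64, 43, 64, 32, 64]
  [32, ∞, 43, 32, 32, 77]
  [32, 40, ∞, 32, 32, 40]
  [32, 74, 43, ∞, 32, 74]
  [89, 64, 43, 64, ∞, 64]
  [32, 40, 47, 32, 32, ∞]
D(6):
  [∞, 64, 47, 64, 32, 64]
  [32, ∞, 47, 32, 32, 77]
  [32, 40, ∞, 32, 32, 40]
  [32, 74, 47, ∞, 32, 74]
  [89, 64, 47, 64, ∞, 64]
  [32, 40, 47, 32, 32, ∞]
Answer: W*[4][2] = 74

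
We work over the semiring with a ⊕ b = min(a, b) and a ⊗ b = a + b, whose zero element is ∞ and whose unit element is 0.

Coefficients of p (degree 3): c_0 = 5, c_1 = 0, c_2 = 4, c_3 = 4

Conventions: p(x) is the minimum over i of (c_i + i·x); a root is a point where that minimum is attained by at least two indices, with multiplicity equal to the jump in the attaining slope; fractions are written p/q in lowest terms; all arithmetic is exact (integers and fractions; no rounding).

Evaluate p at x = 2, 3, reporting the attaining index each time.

p(2) = min(5+0·2=5, 0+1·2=2, 4+2·2=8, 4+3·2=10) = 2 (attained by i=1)
p(3) = min(5+0·3=5, 0+1·3=3, 4+2·3=10, 4+3·3=13) = 3 (attained by i=1)
Answer: p(2) = 2; p(3) = 3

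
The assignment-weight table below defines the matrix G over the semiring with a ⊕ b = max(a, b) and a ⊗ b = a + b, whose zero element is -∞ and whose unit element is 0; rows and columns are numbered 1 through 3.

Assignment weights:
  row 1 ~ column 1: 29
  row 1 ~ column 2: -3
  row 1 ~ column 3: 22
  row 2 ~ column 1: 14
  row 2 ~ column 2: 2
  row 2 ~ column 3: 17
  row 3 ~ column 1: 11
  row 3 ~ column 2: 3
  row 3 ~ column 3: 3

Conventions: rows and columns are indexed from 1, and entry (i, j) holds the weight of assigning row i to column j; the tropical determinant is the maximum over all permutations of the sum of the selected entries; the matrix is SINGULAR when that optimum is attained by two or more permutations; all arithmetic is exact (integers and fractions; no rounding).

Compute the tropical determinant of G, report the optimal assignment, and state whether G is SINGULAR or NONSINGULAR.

σ = (1, 2, 3): 29 + 2 + 3 = 34
σ = (1, 3, 2): 29 + 17 + 3 = 49
σ = (2, 1, 3): (-3) + 14 + 3 = 14
σ = (2, 3, 1): (-3) + 17 + 11 = 25
σ = (3, 1, 2): 22 + 14 + 3 = 39
σ = (3, 2, 1): 22 + 2 + 11 = 35
Optimal value attained by: σ = (1, 3, 2).
Answer: det⊕(G) = 49; verdict: NONSINGULAR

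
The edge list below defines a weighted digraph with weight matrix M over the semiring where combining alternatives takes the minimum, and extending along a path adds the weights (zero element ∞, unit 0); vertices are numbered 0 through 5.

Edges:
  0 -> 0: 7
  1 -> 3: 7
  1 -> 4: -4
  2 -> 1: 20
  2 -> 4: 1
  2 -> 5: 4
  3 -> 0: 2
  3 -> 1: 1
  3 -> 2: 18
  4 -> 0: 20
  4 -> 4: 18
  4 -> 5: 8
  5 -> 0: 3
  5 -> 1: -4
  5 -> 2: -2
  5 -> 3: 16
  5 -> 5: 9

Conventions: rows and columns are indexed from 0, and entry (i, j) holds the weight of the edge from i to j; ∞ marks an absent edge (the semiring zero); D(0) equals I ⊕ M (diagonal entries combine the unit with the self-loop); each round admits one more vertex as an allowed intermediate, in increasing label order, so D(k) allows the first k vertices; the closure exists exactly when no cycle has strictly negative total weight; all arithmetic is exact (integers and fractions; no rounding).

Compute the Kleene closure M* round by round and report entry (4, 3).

D(0):
  [0, ∞, ∞, ∞, ∞, ∞]
  [∞, 0, ∞, 7, -4, ∞]
  [∞, 20, 0, ∞, 1, 4]
  [2, 1, 18, 0, ∞, ∞]
  [20, ∞, ∞, ∞, 0, 8]
  [3, -4, -2, 16, ∞, 0]
D(1):
  [0, ∞, ∞, ∞, ∞, ∞]
  [∞, 0, ∞, 7, -4, ∞]
  [∞, 20, 0, ∞, 1, 4]
  [2, 1, 18, 0, ∞, ∞]
  [20, ∞, ∞, ∞, 0, 8]
  [3, -4, -2, 16, ∞, 0]
D(2):
  [0, ∞, ∞, ∞, ∞, ∞]
  [∞, 0, ∞, 7, -4, ∞]
  [∞, 20, 0, 27, 1, 4]
  [2, 1, 18, 0, -3, ∞]
  [20, ∞, ∞, ∞, 0, 8]
  [3, -4, -2, 3, -8, 0]
D(3):
  [0, ∞, ∞, ∞, ∞, ∞]
  [∞, 0, ∞, 7, -4, ∞]
  [∞, 20, 0, 27, 1, 4]
  [2, 1, 18, 0, -3, 22]
  [20, ∞, ∞, ∞, 0, 8]
  [3, -4, -2, 3, -8, 0]
D(4):
  [0, ∞, ∞, ∞, ∞, ∞]
  [9, 0, 25, 7, -4, 29]
  [29, 20, 0, 27, 1, 4]
  [2, 1, 18, 0, -3, 22]
  [20, ∞, ∞, ∞, 0, 8]
  [3, -4, -2, 3, -8, 0]
D(5):
  [0, ∞, ∞, ∞, ∞, ∞]
  [9, 0, 25, 7, -4, 4]
  [21, 20, 0, 27, 1, 4]
  [2, 1, 18, 0, -3, 5]
  [20, ∞, ∞, ∞, 0, 8]
  [3, -4, -2, 3, -8, 0]
D(6):
  [0, ∞, ∞, ∞, ∞, ∞]
  [7, 0, 2, 7, -4, 4]
  [7, 0, 0, 7, -4, 4]
  [2, 1, 3, 0, -3, 5]
  [11, 4, 6, 11, 0, 8]
  [3, -4, -2, 3, -8, 0]
Answer: M*[4][3] = 11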